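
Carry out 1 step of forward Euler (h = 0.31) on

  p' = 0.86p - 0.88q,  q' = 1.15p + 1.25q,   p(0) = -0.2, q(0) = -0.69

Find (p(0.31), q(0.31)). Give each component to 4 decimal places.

-0.0651, -1.0287

Euler on (p,q): p_{n+1} = p_n + h·p', q_{n+1} = q_n + h·q'.
0.000000: (-0.200000, -0.690000); f=(0.435200, -1.092500) → (-0.065088, -1.028675)
(p(0.31), q(0.31)) ≈ (-0.0651, -1.0287)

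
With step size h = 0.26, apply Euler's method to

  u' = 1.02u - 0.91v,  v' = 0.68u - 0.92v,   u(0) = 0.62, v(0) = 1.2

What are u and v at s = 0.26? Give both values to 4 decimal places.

0.5005, 1.0226

Euler on (u,v): u_{n+1} = u_n + h·u', v_{n+1} = v_n + h·v'.
0.000000: (0.620000, 1.200000); f=(-0.459600, -0.682400) → (0.500504, 1.022576)
(u(0.26), v(0.26)) ≈ (0.5005, 1.0226)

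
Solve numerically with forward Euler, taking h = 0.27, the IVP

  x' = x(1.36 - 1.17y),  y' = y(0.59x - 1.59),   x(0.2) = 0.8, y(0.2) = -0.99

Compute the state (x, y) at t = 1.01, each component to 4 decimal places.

3.2785, -0.4937

Euler on (x,y): x_{n+1} = x_n + h·x', y_{n+1} = y_n + h·y'.
0.200000: (0.800000, -0.990000); f=(2.014640, 1.106820) → (1.343953, -0.691159)
0.470000: (1.343953, -0.691159); f=(2.914571, 0.550900) → (2.130887, -0.542416)
0.740000: (2.130887, -0.542416); f=(4.250323, 0.180503) → (3.278474, -0.493680)
(x(1.01), y(1.01)) ≈ (3.2785, -0.4937)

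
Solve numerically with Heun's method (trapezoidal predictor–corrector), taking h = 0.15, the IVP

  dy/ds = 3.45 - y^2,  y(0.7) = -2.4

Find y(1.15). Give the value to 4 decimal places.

-7.1398

Heun: k1 = f(s_n, y_n); k2 = f(s_n + h, y_n + h·k1); y_{n+1} = y_n + (h/2)·(k1 + k2).
s=0.700000, y=-2.400000:
  k1 = f(0.700000, -2.400000) = -2.310000
  k2 = f(0.850000, -2.746500) = -4.093262
  y ← -2.400000 + (0.15/2)·(-2.310000 + (-4.093262)) = -2.880245
s=0.850000, y=-2.880245:
  k1 = f(0.850000, -2.880245) = -4.845809
  k2 = f(1.000000, -3.607116) = -9.561286
  y ← -2.880245 + (0.15/2)·(-4.845809 + (-9.561286)) = -3.960777
s=1.000000, y=-3.960777:
  k1 = f(1.000000, -3.960777) = -12.237753
  k2 = f(1.150000, -5.796440) = -30.148715
  y ← -3.960777 + (0.15/2)·(-12.237753 + (-30.148715)) = -7.139762
y(1.15) ≈ -7.1398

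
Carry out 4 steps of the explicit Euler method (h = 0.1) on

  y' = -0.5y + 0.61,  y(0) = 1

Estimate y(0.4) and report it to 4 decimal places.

1.0408

Euler: y_{n+1} = y_n + h·f(t_n, y_n).
t=0.000000, y=1.000000: f=0.110000 → y ← 1.000000 + 0.1·0.110000 = 1.011000
t=0.100000, y=1.011000: f=0.104500 → y ← 1.011000 + 0.1·0.104500 = 1.021450
t=0.200000, y=1.021450: f=0.099275 → y ← 1.021450 + 0.1·0.099275 = 1.031378
t=0.300000, y=1.031378: f=0.094311 → y ← 1.031378 + 0.1·0.094311 = 1.040809
y(0.4) ≈ 1.0408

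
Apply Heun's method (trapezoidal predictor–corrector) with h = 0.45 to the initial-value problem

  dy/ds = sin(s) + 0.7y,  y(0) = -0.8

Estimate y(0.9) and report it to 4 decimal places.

-1.0512

Heun: k1 = f(s_n, y_n); k2 = f(s_n + h, y_n + h·k1); y_{n+1} = y_n + (h/2)·(k1 + k2).
s=0.000000, y=-0.800000:
  k1 = f(0.000000, -0.800000) = -0.560000
  k2 = f(0.450000, -1.052000) = -0.301434
  y ← -0.800000 + (0.45/2)·(-0.560000 + (-0.301434)) = -0.993823
s=0.450000, y=-0.993823:
  k1 = f(0.450000, -0.993823) = -0.260710
  k2 = f(0.900000, -1.111142) = 0.005527
  y ← -0.993823 + (0.45/2)·(-0.260710 + 0.005527) = -1.051239
y(0.9) ≈ -1.0512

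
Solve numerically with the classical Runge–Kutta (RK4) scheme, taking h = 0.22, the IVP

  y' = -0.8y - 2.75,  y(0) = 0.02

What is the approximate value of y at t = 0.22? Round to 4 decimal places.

RK4: k1 = f(t_n, y_n); k2 = f(t_n + h/2, y_n + (h/2)·k1); k3 = f(t_n + h/2, y_n + (h/2)·k2); k4 = f(t_n + h, y_n + h·k3); y_{n+1} = y_n + (h/6)·(k1 + 2k2 + 2k3 + k4).
t=0.000000, y=0.020000:
  k1 = f(0.000000, 0.020000) = -2.766000
  k2 = f(0.110000, -0.284260) = -2.522592
  k3 = f(0.110000, -0.257485) = -2.544012
  k4 = f(0.220000, -0.539683) = -2.318254
  y ← 0.020000 + (0.22/6)·(k1 + 2k2 + 2k3 + k4) = -0.537974
y(0.22) ≈ -0.5380

-0.5380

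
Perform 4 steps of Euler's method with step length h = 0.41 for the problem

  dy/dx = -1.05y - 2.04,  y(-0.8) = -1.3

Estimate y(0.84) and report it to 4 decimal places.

Euler: y_{n+1} = y_n + h·f(x_n, y_n).
x=-0.800000, y=-1.300000: f=-0.675000 → y ← -1.300000 + 0.41·(-0.675000) = -1.576750
x=-0.390000, y=-1.576750: f=-0.384413 → y ← -1.576750 + 0.41·(-0.384413) = -1.734359
x=0.020000, y=-1.734359: f=-0.218923 → y ← -1.734359 + 0.41·(-0.218923) = -1.824118
x=0.430000, y=-1.824118: f=-0.124677 → y ← -1.824118 + 0.41·(-0.124677) = -1.875235
y(0.84) ≈ -1.8752

-1.8752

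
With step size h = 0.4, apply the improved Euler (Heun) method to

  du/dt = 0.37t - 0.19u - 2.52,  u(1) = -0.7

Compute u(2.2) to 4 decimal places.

-2.6132

Heun: k1 = f(t_n, u_n); k2 = f(t_n + h, u_n + h·k1); u_{n+1} = u_n + (h/2)·(k1 + k2).
t=1.000000, u=-0.700000:
  k1 = f(1.000000, -0.700000) = -2.017000
  k2 = f(1.400000, -1.506800) = -1.715708
  u ← -0.700000 + (0.4/2)·(-2.017000 + (-1.715708)) = -1.446542
t=1.400000, u=-1.446542:
  k1 = f(1.400000, -1.446542) = -1.727157
  k2 = f(1.800000, -2.137404) = -1.447893
  u ← -1.446542 + (0.4/2)·(-1.727157 + (-1.447893)) = -2.081552
t=1.800000, u=-2.081552:
  k1 = f(1.800000, -2.081552) = -1.458505
  k2 = f(2.200000, -2.664954) = -1.199659
  u ← -2.081552 + (0.4/2)·(-1.458505 + (-1.199659)) = -2.613184
u(2.2) ≈ -2.6132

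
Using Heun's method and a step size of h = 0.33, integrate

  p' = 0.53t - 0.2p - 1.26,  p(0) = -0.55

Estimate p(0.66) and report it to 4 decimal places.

Heun: k1 = f(t_n, p_n); k2 = f(t_n + h, p_n + h·k1); p_{n+1} = p_n + (h/2)·(k1 + k2).
t=0.000000, p=-0.550000:
  k1 = f(0.000000, -0.550000) = -1.150000
  k2 = f(0.330000, -0.929500) = -0.899200
  p ← -0.550000 + (0.33/2)·(-1.150000 + (-0.899200)) = -0.888118
t=0.330000, p=-0.888118:
  k1 = f(0.330000, -0.888118) = -0.907476
  k2 = f(0.660000, -1.187585) = -0.672683
  p ← -0.888118 + (0.33/2)·(-0.907476 + (-0.672683)) = -1.148844
p(0.66) ≈ -1.1488

-1.1488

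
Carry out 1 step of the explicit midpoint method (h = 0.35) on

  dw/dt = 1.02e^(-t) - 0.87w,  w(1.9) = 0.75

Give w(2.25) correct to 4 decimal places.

0.5931

Midpoint: k1 = f(t_n, w_n); k2 = f(t_n + h/2, w_n + (h/2)·k1); w_{n+1} = w_n + h·k2.
t=1.900000, w=0.750000:
  k1 = f(1.900000, 0.750000) = -0.499940
  k2 = f(2.075000, 0.662510) = -0.448317
  w ← 0.750000 + 0.35·(-0.448317) = 0.593089
w(2.25) ≈ 0.5931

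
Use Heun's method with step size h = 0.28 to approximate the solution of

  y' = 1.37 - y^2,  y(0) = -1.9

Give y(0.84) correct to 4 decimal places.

Heun: k1 = f(t_n, y_n); k2 = f(t_n + h, y_n + h·k1); y_{n+1} = y_n + (h/2)·(k1 + k2).
t=0.000000, y=-1.900000:
  k1 = f(0.000000, -1.900000) = -2.240000
  k2 = f(0.280000, -2.527200) = -5.016740
  y ← -1.900000 + (0.28/2)·(-2.240000 + (-5.016740)) = -2.915944
t=0.280000, y=-2.915944:
  k1 = f(0.280000, -2.915944) = -7.132727
  k2 = f(0.560000, -4.913107) = -22.768622
  y ← -2.915944 + (0.28/2)·(-7.132727 + (-22.768622)) = -7.102132
t=0.560000, y=-7.102132:
  k1 = f(0.560000, -7.102132) = -49.070284
  k2 = f(0.840000, -20.841812) = -433.011126
  y ← -7.102132 + (0.28/2)·(-49.070284 + (-433.011126)) = -74.593530
y(0.84) ≈ -74.5935

-74.5935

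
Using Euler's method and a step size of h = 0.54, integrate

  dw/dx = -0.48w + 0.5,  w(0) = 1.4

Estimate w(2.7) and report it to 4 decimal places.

Euler: w_{n+1} = w_n + h·f(x_n, w_n).
x=0.000000, w=1.400000: f=-0.172000 → w ← 1.400000 + 0.54·(-0.172000) = 1.307120
x=0.540000, w=1.307120: f=-0.127418 → w ← 1.307120 + 0.54·(-0.127418) = 1.238314
x=1.080000, w=1.238314: f=-0.094391 → w ← 1.238314 + 0.54·(-0.094391) = 1.187343
x=1.620000, w=1.187343: f=-0.069925 → w ← 1.187343 + 0.54·(-0.069925) = 1.149584
x=2.160000, w=1.149584: f=-0.051800 → w ← 1.149584 + 0.54·(-0.051800) = 1.121612
w(2.7) ≈ 1.1216

1.1216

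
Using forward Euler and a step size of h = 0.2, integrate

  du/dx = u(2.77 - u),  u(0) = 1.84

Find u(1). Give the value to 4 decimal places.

2.7324

Euler: u_{n+1} = u_n + h·f(x_n, u_n).
x=0.000000, u=1.840000: f=1.711200 → u ← 1.840000 + 0.2·1.711200 = 2.182240
x=0.200000, u=2.182240: f=1.282633 → u ← 2.182240 + 0.2·1.282633 = 2.438767
x=0.400000, u=2.438767: f=0.807801 → u ← 2.438767 + 0.2·0.807801 = 2.600327
x=0.600000, u=2.600327: f=0.441206 → u ← 2.600327 + 0.2·0.441206 = 2.688568
x=0.800000, u=2.688568: f=0.218936 → u ← 2.688568 + 0.2·0.218936 = 2.732355
u(1) ≈ 2.7324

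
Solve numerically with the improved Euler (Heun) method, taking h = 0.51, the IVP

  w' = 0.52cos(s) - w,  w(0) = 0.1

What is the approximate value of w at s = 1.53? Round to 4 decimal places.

0.2109

Heun: k1 = f(s_n, w_n); k2 = f(s_n + h, w_n + h·k1); w_{n+1} = w_n + (h/2)·(k1 + k2).
s=0.000000, w=0.100000:
  k1 = f(0.000000, 0.100000) = 0.420000
  k2 = f(0.510000, 0.314200) = 0.139627
  w ← 0.100000 + (0.51/2)·(0.420000 + 0.139627) = 0.242705
s=0.510000, w=0.242705:
  k1 = f(0.510000, 0.242705) = 0.211122
  k2 = f(1.020000, 0.350377) = -0.078227
  w ← 0.242705 + (0.51/2)·(0.211122 + (-0.078227)) = 0.276593
s=1.020000, w=0.276593:
  k1 = f(1.020000, 0.276593) = -0.004443
  k2 = f(1.530000, 0.274327) = -0.253119
  w ← 0.276593 + (0.51/2)·(-0.004443 + (-0.253119)) = 0.210915
w(1.53) ≈ 0.2109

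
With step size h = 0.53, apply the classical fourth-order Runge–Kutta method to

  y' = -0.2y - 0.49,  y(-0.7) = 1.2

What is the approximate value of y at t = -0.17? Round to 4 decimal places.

RK4: k1 = f(t_n, y_n); k2 = f(t_n + h/2, y_n + (h/2)·k1); k3 = f(t_n + h/2, y_n + (h/2)·k2); k4 = f(t_n + h, y_n + h·k3); y_{n+1} = y_n + (h/6)·(k1 + 2k2 + 2k3 + k4).
t=-0.700000, y=1.200000:
  k1 = f(-0.700000, 1.200000) = -0.730000
  k2 = f(-0.435000, 1.006550) = -0.691310
  k3 = f(-0.435000, 1.016803) = -0.693361
  k4 = f(-0.170000, 0.832519) = -0.656504
  y ← 1.200000 + (0.53/6)·(k1 + 2k2 + 2k3 + k4) = 0.832900
y(-0.17) ≈ 0.8329

0.8329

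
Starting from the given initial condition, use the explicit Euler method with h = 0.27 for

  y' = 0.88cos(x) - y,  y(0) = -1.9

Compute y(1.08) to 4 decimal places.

-0.0125

Euler: y_{n+1} = y_n + h·f(x_n, y_n).
x=0.000000, y=-1.900000: f=2.780000 → y ← -1.900000 + 0.27·2.780000 = -1.149400
x=0.270000, y=-1.149400: f=1.997518 → y ← -1.149400 + 0.27·1.997518 = -0.610070
x=0.540000, y=-0.610070: f=1.364854 → y ← -0.610070 + 0.27·1.364854 = -0.241560
x=0.810000, y=-0.241560: f=0.848318 → y ← -0.241560 + 0.27·0.848318 = -0.012514
y(1.08) ≈ -0.0125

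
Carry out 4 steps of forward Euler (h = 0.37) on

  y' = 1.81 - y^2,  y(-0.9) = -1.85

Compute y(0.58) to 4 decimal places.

-39.9846

Euler: y_{n+1} = y_n + h·f(t_n, y_n).
t=-0.900000, y=-1.850000: f=-1.612500 → y ← -1.850000 + 0.37·(-1.612500) = -2.446625
t=-0.530000, y=-2.446625: f=-4.175974 → y ← -2.446625 + 0.37·(-4.175974) = -3.991735
t=-0.160000, y=-3.991735: f=-14.123951 → y ← -3.991735 + 0.37·(-14.123951) = -9.217597
t=0.210000, y=-9.217597: f=-83.154098 → y ← -9.217597 + 0.37·(-83.154098) = -39.984614
y(0.58) ≈ -39.9846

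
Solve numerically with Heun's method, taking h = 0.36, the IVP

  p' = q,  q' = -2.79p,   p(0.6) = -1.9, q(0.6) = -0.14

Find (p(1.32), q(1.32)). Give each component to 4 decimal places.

-0.6707, 3.0834

Heun on (p,q): k1 = f(x_n, state_n); k2 = f(x_n + h, state_n + h·k1); state_{n+1} = state_n + (h/2)·(k1 + k2).
0.600000: (-1.900000, -0.140000)
  k1 = (-0.140000, 5.301000)
  predictor → (-1.950400, 1.768360)
  k2 = (1.768360, 5.441616)
  → (-1.606895, 1.793671)
0.960000: (-1.606895, 1.793671)
  k1 = (1.793671, 4.483238)
  predictor → (-0.961174, 3.407636)
  k2 = (3.407636, 2.681675)
  → (-0.670660, 3.083355)
(p(1.32), q(1.32)) ≈ (-0.6707, 3.0834)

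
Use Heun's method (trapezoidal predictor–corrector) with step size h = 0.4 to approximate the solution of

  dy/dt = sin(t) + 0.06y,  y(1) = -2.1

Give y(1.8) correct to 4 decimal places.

Heun: k1 = f(t_n, y_n); k2 = f(t_n + h, y_n + h·k1); y_{n+1} = y_n + (h/2)·(k1 + k2).
t=1.000000, y=-2.100000:
  k1 = f(1.000000, -2.100000) = 0.715471
  k2 = f(1.400000, -1.813812) = 0.876621
  y ← -2.100000 + (0.4/2)·(0.715471 + 0.876621) = -1.781582
t=1.400000, y=-1.781582:
  k1 = f(1.400000, -1.781582) = 0.878555
  k2 = f(1.800000, -1.430160) = 0.888038
  y ← -1.781582 + (0.4/2)·(0.878555 + 0.888038) = -1.428263
y(1.8) ≈ -1.4283

-1.4283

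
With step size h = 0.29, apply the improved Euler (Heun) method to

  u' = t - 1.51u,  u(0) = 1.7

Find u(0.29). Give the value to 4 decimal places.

1.1606

Heun: k1 = f(t_n, u_n); k2 = f(t_n + h, u_n + h·k1); u_{n+1} = u_n + (h/2)·(k1 + k2).
t=0.000000, u=1.700000:
  k1 = f(0.000000, 1.700000) = -2.567000
  k2 = f(0.290000, 0.955570) = -1.152911
  u ← 1.700000 + (0.29/2)·(-2.567000 + (-1.152911)) = 1.160613
u(0.29) ≈ 1.1606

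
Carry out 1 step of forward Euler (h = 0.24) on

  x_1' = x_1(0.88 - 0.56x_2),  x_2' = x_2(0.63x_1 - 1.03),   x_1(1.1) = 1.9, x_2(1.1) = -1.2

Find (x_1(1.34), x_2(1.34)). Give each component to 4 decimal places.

Euler on (x_1,x_2): x_1_{n+1} = x_1_n + h·x_1', x_2_{n+1} = x_2_n + h·x_2'.
1.100000: (1.900000, -1.200000); f=(2.948800, -0.200400) → (2.607712, -1.248096)
(x_1(1.34), x_2(1.34)) ≈ (2.6077, -1.2481)

2.6077, -1.2481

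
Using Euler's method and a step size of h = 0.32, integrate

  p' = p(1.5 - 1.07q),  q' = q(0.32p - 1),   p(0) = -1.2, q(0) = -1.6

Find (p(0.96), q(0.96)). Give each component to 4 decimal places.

-7.0006, -0.0903

Euler on (p,q): p_{n+1} = p_n + h·p', q_{n+1} = q_n + h·q'.
0.000000: (-1.200000, -1.600000); f=(-3.854400, 2.214400) → (-2.433408, -0.891392)
0.320000: (-2.433408, -0.891392); f=(-5.971071, 1.585511) → (-4.344151, -0.384029)
0.640000: (-4.344151, -0.384029); f=(-8.301284, 0.917878) → (-7.000561, -0.090308)
(p(0.96), q(0.96)) ≈ (-7.0006, -0.0903)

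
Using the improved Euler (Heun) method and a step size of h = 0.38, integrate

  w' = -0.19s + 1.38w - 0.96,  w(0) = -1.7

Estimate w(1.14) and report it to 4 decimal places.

Heun: k1 = f(s_n, w_n); k2 = f(s_n + h, w_n + h·k1); w_{n+1} = w_n + (h/2)·(k1 + k2).
s=0.000000, w=-1.700000:
  k1 = f(0.000000, -1.700000) = -3.306000
  k2 = f(0.380000, -2.956280) = -5.111866
  w ← -1.700000 + (0.38/2)·(-3.306000 + (-5.111866)) = -3.299395
s=0.380000, w=-3.299395:
  k1 = f(0.380000, -3.299395) = -5.585365
  k2 = f(0.760000, -5.421833) = -8.586530
  w ← -3.299395 + (0.38/2)·(-5.585365 + (-8.586530)) = -5.992055
s=0.760000, w=-5.992055:
  k1 = f(0.760000, -5.992055) = -9.373435
  k2 = f(1.140000, -9.553960) = -14.361065
  w ← -5.992055 + (0.38/2)·(-9.373435 + (-14.361065)) = -10.501610
w(1.14) ≈ -10.5016

-10.5016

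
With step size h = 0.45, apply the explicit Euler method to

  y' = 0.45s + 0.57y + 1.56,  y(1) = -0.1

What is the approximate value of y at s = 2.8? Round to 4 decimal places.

5.6603

Euler: y_{n+1} = y_n + h·f(s_n, y_n).
s=1.000000, y=-0.100000: f=1.953000 → y ← -0.100000 + 0.45·1.953000 = 0.778850
s=1.450000, y=0.778850: f=2.656445 → y ← 0.778850 + 0.45·2.656445 = 1.974250
s=1.900000, y=1.974250: f=3.540323 → y ← 1.974250 + 0.45·3.540323 = 3.567395
s=2.350000, y=3.567395: f=4.650915 → y ← 3.567395 + 0.45·4.650915 = 5.660307
y(2.8) ≈ 5.6603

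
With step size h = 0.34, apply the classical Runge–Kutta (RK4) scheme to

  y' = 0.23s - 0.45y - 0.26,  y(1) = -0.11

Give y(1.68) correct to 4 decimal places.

RK4: k1 = f(s_n, y_n); k2 = f(s_n + h/2, y_n + (h/2)·k1); k3 = f(s_n + h/2, y_n + (h/2)·k2); k4 = f(s_n + h, y_n + h·k3); y_{n+1} = y_n + (h/6)·(k1 + 2k2 + 2k3 + k4).
s=1.000000, y=-0.110000:
  k1 = f(1.000000, -0.110000) = 0.019500
  k2 = f(1.170000, -0.106685) = 0.057108
  k3 = f(1.170000, -0.100292) = 0.054231
  k4 = f(1.340000, -0.091561) = 0.089403
  y ← -0.110000 + (0.34/6)·(k1 + 2k2 + 2k3 + k4) = -0.091210
s=1.340000, y=-0.091210:
  k1 = f(1.340000, -0.091210) = 0.089245
  k2 = f(1.510000, -0.076039) = 0.121517
  k3 = f(1.510000, -0.070552) = 0.119049
  k4 = f(1.680000, -0.050734) = 0.149230
  y ← -0.091210 + (0.34/6)·(k1 + 2k2 + 2k3 + k4) = -0.050433
y(1.68) ≈ -0.0504

-0.0504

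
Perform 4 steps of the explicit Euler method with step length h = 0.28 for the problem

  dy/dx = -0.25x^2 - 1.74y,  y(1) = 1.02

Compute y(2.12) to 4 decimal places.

Euler: y_{n+1} = y_n + h·f(x_n, y_n).
x=1.000000, y=1.020000: f=-2.024800 → y ← 1.020000 + 0.28·(-2.024800) = 0.453056
x=1.280000, y=0.453056: f=-1.197917 → y ← 0.453056 + 0.28·(-1.197917) = 0.117639
x=1.560000, y=0.117639: f=-0.813092 → y ← 0.117639 + 0.28·(-0.813092) = -0.110027
x=1.840000, y=-0.110027: f=-0.654954 → y ← -0.110027 + 0.28·(-0.654954) = -0.293414
y(2.12) ≈ -0.2934

-0.2934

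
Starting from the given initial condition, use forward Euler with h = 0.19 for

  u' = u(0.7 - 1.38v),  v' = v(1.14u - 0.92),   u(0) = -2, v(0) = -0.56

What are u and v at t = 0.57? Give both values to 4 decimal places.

-3.5002, -0.0098

Euler on (u,v): u_{n+1} = u_n + h·u', v_{n+1} = v_n + h·v'.
0.000000: (-2.000000, -0.560000); f=(-2.945600, 1.792000) → (-2.559664, -0.219520)
0.190000: (-2.559664, -0.219520); f=(-2.567183, 0.842521) → (-3.047429, -0.059441)
0.380000: (-3.047429, -0.059441); f=(-2.383176, 0.261187) → (-3.500232, -0.009815)
(u(0.57), v(0.57)) ≈ (-3.5002, -0.0098)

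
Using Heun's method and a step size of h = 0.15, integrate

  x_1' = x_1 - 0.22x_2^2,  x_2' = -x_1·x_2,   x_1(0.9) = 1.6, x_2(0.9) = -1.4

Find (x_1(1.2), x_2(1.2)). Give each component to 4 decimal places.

Heun on (x_1,x_2): k1 = f(t_n, state_n); k2 = f(t_n + h, state_n + h·k1); state_{n+1} = state_n + (h/2)·(k1 + k2).
0.900000: (1.600000, -1.400000)
  k1 = (1.168800, 2.240000)
  predictor → (1.775320, -1.064000)
  k2 = (1.526259, 1.888940)
  → (1.802129, -1.090329)
1.050000: (1.802129, -1.090329)
  k1 = (1.540589, 1.964915)
  predictor → (2.033218, -0.795592)
  k2 = (1.893965, 1.617612)
  → (2.059721, -0.821640)
(x_1(1.2), x_2(1.2)) ≈ (2.0597, -0.8216)

2.0597, -0.8216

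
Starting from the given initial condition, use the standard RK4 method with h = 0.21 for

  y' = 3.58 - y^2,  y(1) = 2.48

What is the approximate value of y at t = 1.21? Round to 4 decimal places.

2.1391

RK4: k1 = f(t_n, y_n); k2 = f(t_n + h/2, y_n + (h/2)·k1); k3 = f(t_n + h/2, y_n + (h/2)·k2); k4 = f(t_n + h, y_n + h·k3); y_{n+1} = y_n + (h/6)·(k1 + 2k2 + 2k3 + k4).
t=1.000000, y=2.480000:
  k1 = f(1.000000, 2.480000) = -2.570400
  k2 = f(1.105000, 2.210108) = -1.304577
  k3 = f(1.105000, 2.343019) = -1.909740
  k4 = f(1.210000, 2.078955) = -0.742052
  y ← 2.480000 + (0.21/6)·(k1 + 2k2 + 2k3 + k4) = 2.139062
y(1.21) ≈ 2.1391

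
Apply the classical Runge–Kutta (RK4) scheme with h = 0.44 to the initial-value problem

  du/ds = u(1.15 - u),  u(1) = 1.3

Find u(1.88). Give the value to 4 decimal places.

RK4: k1 = f(s_n, u_n); k2 = f(s_n + h/2, u_n + (h/2)·k1); k3 = f(s_n + h/2, u_n + (h/2)·k2); k4 = f(s_n + h, u_n + h·k3); u_{n+1} = u_n + (h/6)·(k1 + 2k2 + 2k3 + k4).
s=1.000000, u=1.300000:
  k1 = f(1.000000, 1.300000) = -0.195000
  k2 = f(1.220000, 1.257100) = -0.134635
  k3 = f(1.220000, 1.270380) = -0.152929
  k4 = f(1.440000, 1.232711) = -0.101959
  u ← 1.300000 + (0.44/6)·(k1 + 2k2 + 2k3 + k4) = 1.236047
s=1.440000, u=1.236047:
  k1 = f(1.440000, 1.236047) = -0.106358
  k2 = f(1.660000, 1.212648) = -0.075970
  k3 = f(1.660000, 1.219333) = -0.084541
  k4 = f(1.880000, 1.198849) = -0.058563
  u ← 1.236047 + (0.44/6)·(k1 + 2k2 + 2k3 + k4) = 1.200411
u(1.88) ≈ 1.2004

1.2004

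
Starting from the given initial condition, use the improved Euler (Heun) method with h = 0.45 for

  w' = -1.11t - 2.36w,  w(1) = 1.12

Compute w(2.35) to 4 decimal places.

-0.7301

Heun: k1 = f(t_n, w_n); k2 = f(t_n + h, w_n + h·k1); w_{n+1} = w_n + (h/2)·(k1 + k2).
t=1.000000, w=1.120000:
  k1 = f(1.000000, 1.120000) = -3.753200
  k2 = f(1.450000, -0.568940) = -0.266802
  w ← 1.120000 + (0.45/2)·(-3.753200 + (-0.266802)) = 0.215500
t=1.450000, w=0.215500:
  k1 = f(1.450000, 0.215500) = -2.118079
  k2 = f(1.900000, -0.737636) = -0.368179
  w ← 0.215500 + (0.45/2)·(-2.118079 + (-0.368179)) = -0.343908
t=1.900000, w=-0.343908:
  k1 = f(1.900000, -0.343908) = -1.297376
  k2 = f(2.350000, -0.927728) = -0.419063
  w ← -0.343908 + (0.45/2)·(-1.297376 + (-0.419063)) = -0.730107
w(2.35) ≈ -0.7301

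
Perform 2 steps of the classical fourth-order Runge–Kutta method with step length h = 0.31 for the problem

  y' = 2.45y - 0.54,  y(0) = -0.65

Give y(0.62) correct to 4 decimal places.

-3.7464

RK4: k1 = f(t_n, y_n); k2 = f(t_n + h/2, y_n + (h/2)·k1); k3 = f(t_n + h/2, y_n + (h/2)·k2); k4 = f(t_n + h, y_n + h·k3); y_{n+1} = y_n + (h/6)·(k1 + 2k2 + 2k3 + k4).
t=0.000000, y=-0.650000:
  k1 = f(0.000000, -0.650000) = -2.132500
  k2 = f(0.155000, -0.980538) = -2.942317
  k3 = f(0.155000, -1.106059) = -3.249845
  k4 = f(0.310000, -1.657452) = -4.600757
  y ← -0.650000 + (0.31/6)·(k1 + 2k2 + 2k3 + k4) = -1.637742
t=0.310000, y=-1.637742:
  k1 = f(0.310000, -1.637742) = -4.552467
  k2 = f(0.465000, -2.343374) = -6.281266
  k3 = f(0.465000, -2.611338) = -6.937778
  k4 = f(0.620000, -3.788453) = -9.821709
  y ← -1.637742 + (0.31/6)·(k1 + 2k2 + 2k3 + k4) = -3.746375
y(0.62) ≈ -3.7464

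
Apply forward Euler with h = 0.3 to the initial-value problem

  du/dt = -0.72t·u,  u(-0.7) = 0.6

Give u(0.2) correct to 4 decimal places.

Euler: u_{n+1} = u_n + h·f(t_n, u_n).
t=-0.700000, u=0.600000: f=0.302400 → u ← 0.600000 + 0.3·0.302400 = 0.690720
t=-0.400000, u=0.690720: f=0.198927 → u ← 0.690720 + 0.3·0.198927 = 0.750398
t=-0.100000, u=0.750398: f=0.054029 → u ← 0.750398 + 0.3·0.054029 = 0.766607
u(0.2) ≈ 0.7666

0.7666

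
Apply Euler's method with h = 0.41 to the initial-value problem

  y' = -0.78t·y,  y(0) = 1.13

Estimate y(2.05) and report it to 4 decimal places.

Euler: y_{n+1} = y_n + h·f(t_n, y_n).
t=0.000000, y=1.130000: f=0.000000 → y ← 1.130000 + 0.41·0.000000 = 1.130000
t=0.410000, y=1.130000: f=-0.361374 → y ← 1.130000 + 0.41·(-0.361374) = 0.981837
t=0.820000, y=0.981837: f=-0.627983 → y ← 0.981837 + 0.41·(-0.627983) = 0.724364
t=1.230000, y=0.724364: f=-0.694955 → y ← 0.724364 + 0.41·(-0.694955) = 0.439432
t=1.640000, y=0.439432: f=-0.562122 → y ← 0.439432 + 0.41·(-0.562122) = 0.208962
y(2.05) ≈ 0.2090

0.2090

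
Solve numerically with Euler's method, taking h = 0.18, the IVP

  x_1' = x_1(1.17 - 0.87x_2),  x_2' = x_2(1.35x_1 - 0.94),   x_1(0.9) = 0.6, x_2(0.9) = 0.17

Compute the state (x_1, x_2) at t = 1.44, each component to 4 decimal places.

Euler on (x_1,x_2): x_1_{n+1} = x_1_n + h·x_1', x_2_{n+1} = x_2_n + h·x_2'.
0.900000: (0.600000, 0.170000); f=(0.613260, -0.022100) → (0.710387, 0.166022)
1.080000: (0.710387, 0.166022); f=(0.728545, 0.003158) → (0.841525, 0.166590)
1.260000: (0.841525, 0.166590); f=(0.862619, 0.032661) → (0.996796, 0.172470)
(x_1(1.44), x_2(1.44)) ≈ (0.9968, 0.1725)

0.9968, 0.1725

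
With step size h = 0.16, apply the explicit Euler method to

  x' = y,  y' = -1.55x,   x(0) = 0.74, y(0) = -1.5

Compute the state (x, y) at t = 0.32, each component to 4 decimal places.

0.2306, -1.8075

Euler on (x,y): x_{n+1} = x_n + h·x', y_{n+1} = y_n + h·y'.
0.000000: (0.740000, -1.500000); f=(-1.500000, -1.147000) → (0.500000, -1.683520)
0.160000: (0.500000, -1.683520); f=(-1.683520, -0.775000) → (0.230637, -1.807520)
(x(0.32), y(0.32)) ≈ (0.2306, -1.8075)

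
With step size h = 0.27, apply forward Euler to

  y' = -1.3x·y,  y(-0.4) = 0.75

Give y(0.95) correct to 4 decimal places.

0.5542

Euler: y_{n+1} = y_n + h·f(x_n, y_n).
x=-0.400000, y=0.750000: f=0.390000 → y ← 0.750000 + 0.27·0.390000 = 0.855300
x=-0.130000, y=0.855300: f=0.144546 → y ← 0.855300 + 0.27·0.144546 = 0.894327
x=0.140000, y=0.894327: f=-0.162768 → y ← 0.894327 + 0.27·(-0.162768) = 0.850380
x=0.410000, y=0.850380: f=-0.453253 → y ← 0.850380 + 0.27·(-0.453253) = 0.728002
x=0.680000, y=0.728002: f=-0.643554 → y ← 0.728002 + 0.27·(-0.643554) = 0.554242
y(0.95) ≈ 0.5542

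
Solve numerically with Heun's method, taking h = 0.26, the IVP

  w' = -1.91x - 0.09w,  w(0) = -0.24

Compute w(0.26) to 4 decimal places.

Heun: k1 = f(x_n, w_n); k2 = f(x_n + h, w_n + h·k1); w_{n+1} = w_n + (h/2)·(k1 + k2).
x=0.000000, w=-0.240000:
  k1 = f(0.000000, -0.240000) = 0.021600
  k2 = f(0.260000, -0.234384) = -0.475505
  w ← -0.240000 + (0.26/2)·(0.021600 + (-0.475505)) = -0.299008
w(0.26) ≈ -0.2990

-0.2990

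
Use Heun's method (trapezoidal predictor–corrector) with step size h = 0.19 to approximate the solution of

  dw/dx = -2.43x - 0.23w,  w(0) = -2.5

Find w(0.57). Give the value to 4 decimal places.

-2.5727

Heun: k1 = f(x_n, w_n); k2 = f(x_n + h, w_n + h·k1); w_{n+1} = w_n + (h/2)·(k1 + k2).
x=0.000000, w=-2.500000:
  k1 = f(0.000000, -2.500000) = 0.575000
  k2 = f(0.190000, -2.390750) = 0.088173
  w ← -2.500000 + (0.19/2)·(0.575000 + 0.088173) = -2.436999
x=0.190000, w=-2.436999:
  k1 = f(0.190000, -2.436999) = 0.098810
  k2 = f(0.380000, -2.418225) = -0.367208
  w ← -2.436999 + (0.19/2)·(0.098810 + (-0.367208)) = -2.462496
x=0.380000, w=-2.462496:
  k1 = f(0.380000, -2.462496) = -0.357026
  k2 = f(0.570000, -2.530331) = -0.803124
  w ← -2.462496 + (0.19/2)·(-0.357026 + (-0.803124)) = -2.572711
w(0.57) ≈ -2.5727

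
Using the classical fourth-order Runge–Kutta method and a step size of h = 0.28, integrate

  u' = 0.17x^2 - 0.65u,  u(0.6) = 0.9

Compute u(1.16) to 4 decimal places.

0.6917

RK4: k1 = f(x_n, u_n); k2 = f(x_n + h/2, u_n + (h/2)·k1); k3 = f(x_n + h/2, u_n + (h/2)·k2); k4 = f(x_n + h, u_n + h·k3); u_{n+1} = u_n + (h/6)·(k1 + 2k2 + 2k3 + k4).
x=0.600000, u=0.900000:
  k1 = f(0.600000, 0.900000) = -0.523800
  k2 = f(0.740000, 0.826668) = -0.444242
  k3 = f(0.740000, 0.837806) = -0.451482
  k4 = f(0.880000, 0.773585) = -0.371182
  u ← 0.900000 + (0.28/6)·(k1 + 2k2 + 2k3 + k4) = 0.774633
x=0.880000, u=0.774633:
  k1 = f(0.880000, 0.774633) = -0.371864
  k2 = f(1.020000, 0.722572) = -0.292804
  k3 = f(1.020000, 0.733641) = -0.299998
  k4 = f(1.160000, 0.690634) = -0.220160
  u ← 0.774633 + (0.28/6)·(k1 + 2k2 + 2k3 + k4) = 0.691677
u(1.16) ≈ 0.6917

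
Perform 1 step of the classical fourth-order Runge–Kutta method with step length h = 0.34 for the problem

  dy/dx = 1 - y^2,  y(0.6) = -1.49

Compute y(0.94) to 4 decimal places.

RK4: k1 = f(x_n, y_n); k2 = f(x_n + h/2, y_n + (h/2)·k1); k3 = f(x_n + h/2, y_n + (h/2)·k2); k4 = f(x_n + h, y_n + h·k3); y_{n+1} = y_n + (h/6)·(k1 + 2k2 + 2k3 + k4).
x=0.600000, y=-1.490000:
  k1 = f(0.600000, -1.490000) = -1.220100
  k2 = f(0.770000, -1.697417) = -1.881224
  k3 = f(0.770000, -1.809808) = -2.275406
  k4 = f(0.940000, -2.263638) = -4.124057
  y ← -1.490000 + (0.34/6)·(k1 + 2k2 + 2k3 + k4) = -2.263920
y(0.94) ≈ -2.2639

-2.2639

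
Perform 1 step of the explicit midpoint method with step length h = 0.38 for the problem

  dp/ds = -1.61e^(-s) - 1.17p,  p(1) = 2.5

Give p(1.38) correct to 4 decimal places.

Midpoint: k1 = f(s_n, p_n); k2 = f(s_n + h/2, p_n + (h/2)·k1); p_{n+1} = p_n + h·k2.
s=1.000000, p=2.500000:
  k1 = f(1.000000, 2.500000) = -3.517286
  k2 = f(1.190000, 1.831716) = -2.632904
  p ← 2.500000 + 0.38·(-2.632904) = 1.499497
p(1.38) ≈ 1.4995

1.4995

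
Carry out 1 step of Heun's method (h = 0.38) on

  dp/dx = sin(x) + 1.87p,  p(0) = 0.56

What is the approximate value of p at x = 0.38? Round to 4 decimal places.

1.1698

Heun: k1 = f(x_n, p_n); k2 = f(x_n + h, p_n + h·k1); p_{n+1} = p_n + (h/2)·(k1 + k2).
x=0.000000, p=0.560000:
  k1 = f(0.000000, 0.560000) = 1.047200
  k2 = f(0.380000, 0.957936) = 2.162261
  p ← 0.560000 + (0.38/2)·(1.047200 + 2.162261) = 1.169798
p(0.38) ≈ 1.1698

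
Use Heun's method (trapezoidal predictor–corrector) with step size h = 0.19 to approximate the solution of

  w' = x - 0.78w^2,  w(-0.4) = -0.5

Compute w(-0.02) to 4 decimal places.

-0.6894

Heun: k1 = f(x_n, w_n); k2 = f(x_n + h, w_n + h·k1); w_{n+1} = w_n + (h/2)·(k1 + k2).
x=-0.400000, w=-0.500000:
  k1 = f(-0.400000, -0.500000) = -0.595000
  k2 = f(-0.210000, -0.613050) = -0.503148
  w ← -0.500000 + (0.19/2)·(-0.595000 + (-0.503148)) = -0.604324
x=-0.210000, w=-0.604324:
  k1 = f(-0.210000, -0.604324) = -0.494862
  k2 = f(-0.020000, -0.698348) = -0.400398
  w ← -0.604324 + (0.19/2)·(-0.494862 + (-0.400398)) = -0.689374
w(-0.02) ≈ -0.6894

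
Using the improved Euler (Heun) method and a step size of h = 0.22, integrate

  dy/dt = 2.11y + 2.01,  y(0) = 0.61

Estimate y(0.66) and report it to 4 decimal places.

Heun: k1 = f(t_n, y_n); k2 = f(t_n + h, y_n + h·k1); y_{n+1} = y_n + (h/2)·(k1 + k2).
t=0.000000, y=0.610000:
  k1 = f(0.000000, 0.610000) = 3.297100
  k2 = f(0.220000, 1.335362) = 4.827614
  y ← 0.610000 + (0.22/2)·(3.297100 + 4.827614) = 1.503719
t=0.220000, y=1.503719:
  k1 = f(0.220000, 1.503719) = 5.182846
  k2 = f(0.440000, 2.643945) = 7.588723
  y ← 1.503719 + (0.22/2)·(5.182846 + 7.588723) = 2.908591
t=0.440000, y=2.908591:
  k1 = f(0.440000, 2.908591) = 8.147127
  k2 = f(0.660000, 4.700959) = 11.929024
  y ← 2.908591 + (0.22/2)·(8.147127 + 11.929024) = 5.116968
y(0.66) ≈ 5.1170

5.1170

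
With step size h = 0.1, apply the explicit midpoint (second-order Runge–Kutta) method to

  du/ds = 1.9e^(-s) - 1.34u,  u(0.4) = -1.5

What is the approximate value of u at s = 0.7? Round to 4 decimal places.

-0.7372

Midpoint: k1 = f(s_n, u_n); k2 = f(s_n + h/2, u_n + (h/2)·k1); u_{n+1} = u_n + h·k2.
s=0.400000, u=-1.500000:
  k1 = f(0.400000, -1.500000) = 3.283608
  k2 = f(0.450000, -1.335820) = 3.001492
  u ← -1.500000 + 0.1·3.001492 = -1.199851
s=0.500000, u=-1.199851:
  k1 = f(0.500000, -1.199851) = 2.760208
  k2 = f(0.550000, -1.061840) = 2.519071
  u ← -1.199851 + 0.1·2.519071 = -0.947944
s=0.600000, u=-0.947944:
  k1 = f(0.600000, -0.947944) = 2.312987
  k2 = f(0.650000, -0.832294) = 2.107161
  u ← -0.947944 + 0.1·2.107161 = -0.737228
u(0.7) ≈ -0.7372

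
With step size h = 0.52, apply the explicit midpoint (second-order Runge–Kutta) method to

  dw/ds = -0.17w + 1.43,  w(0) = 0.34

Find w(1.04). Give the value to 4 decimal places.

Midpoint: k1 = f(s_n, w_n); k2 = f(s_n + h/2, w_n + (h/2)·k1); w_{n+1} = w_n + h·k2.
s=0.000000, w=0.340000:
  k1 = f(0.000000, 0.340000) = 1.372200
  k2 = f(0.260000, 0.696772) = 1.311549
  w ← 0.340000 + 0.52·1.311549 = 1.022005
s=0.520000, w=1.022005:
  k1 = f(0.520000, 1.022005) = 1.256259
  k2 = f(0.780000, 1.348633) = 1.200732
  w ← 1.022005 + 0.52·1.200732 = 1.646386
w(1.04) ≈ 1.6464

1.6464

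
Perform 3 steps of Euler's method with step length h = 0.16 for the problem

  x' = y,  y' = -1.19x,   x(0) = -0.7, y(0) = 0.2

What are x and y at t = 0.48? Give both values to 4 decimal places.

Euler on (x,y): x_{n+1} = x_n + h·x', y_{n+1} = y_n + h·y'.
0.000000: (-0.700000, 0.200000); f=(0.200000, 0.833000) → (-0.668000, 0.333280)
0.160000: (-0.668000, 0.333280); f=(0.333280, 0.794920) → (-0.614675, 0.460467)
0.320000: (-0.614675, 0.460467); f=(0.460467, 0.731463) → (-0.541000, 0.577501)
(x(0.48), y(0.48)) ≈ (-0.5410, 0.5775)

-0.5410, 0.5775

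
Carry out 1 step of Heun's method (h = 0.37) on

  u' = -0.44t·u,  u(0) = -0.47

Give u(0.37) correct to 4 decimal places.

Heun: k1 = f(t_n, u_n); k2 = f(t_n + h, u_n + h·k1); u_{n+1} = u_n + (h/2)·(k1 + k2).
t=0.000000, u=-0.470000:
  k1 = f(0.000000, -0.470000) = 0.000000
  k2 = f(0.370000, -0.470000) = 0.076516
  u ← -0.470000 + (0.37/2)·(0.000000 + 0.076516) = -0.455845
u(0.37) ≈ -0.4558

-0.4558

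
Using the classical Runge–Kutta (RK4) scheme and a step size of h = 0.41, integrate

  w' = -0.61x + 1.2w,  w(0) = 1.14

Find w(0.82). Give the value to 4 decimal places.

2.7563

RK4: k1 = f(x_n, w_n); k2 = f(x_n + h/2, w_n + (h/2)·k1); k3 = f(x_n + h/2, w_n + (h/2)·k2); k4 = f(x_n + h, w_n + h·k3); w_{n+1} = w_n + (h/6)·(k1 + 2k2 + 2k3 + k4).
x=0.000000, w=1.140000:
  k1 = f(0.000000, 1.140000) = 1.368000
  k2 = f(0.205000, 1.420440) = 1.579478
  k3 = f(0.205000, 1.463793) = 1.631502
  k4 = f(0.410000, 1.808916) = 1.920599
  w ← 1.140000 + (0.41/6)·(k1 + 2k2 + 2k3 + k4) = 1.803555
x=0.410000, w=1.803555:
  k1 = f(0.410000, 1.803555) = 1.914166
  k2 = f(0.615000, 2.195959) = 2.260001
  k3 = f(0.615000, 2.266855) = 2.345076
  k4 = f(0.820000, 2.765036) = 2.817843
  w ← 1.803555 + (0.41/6)·(k1 + 2k2 + 2k3 + k4) = 2.756269
w(0.82) ≈ 2.7563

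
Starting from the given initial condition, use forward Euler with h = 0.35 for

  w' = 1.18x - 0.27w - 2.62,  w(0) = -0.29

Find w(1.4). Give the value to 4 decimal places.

Euler: w_{n+1} = w_n + h·f(x_n, w_n).
x=0.000000, w=-0.290000: f=-2.541700 → w ← -0.290000 + 0.35·(-2.541700) = -1.179595
x=0.350000, w=-1.179595: f=-1.888509 → w ← -1.179595 + 0.35·(-1.888509) = -1.840573
x=0.700000, w=-1.840573: f=-1.297045 → w ← -1.840573 + 0.35·(-1.297045) = -2.294539
x=1.050000, w=-2.294539: f=-0.761474 → w ← -2.294539 + 0.35·(-0.761474) = -2.561055
w(1.4) ≈ -2.5611

-2.5611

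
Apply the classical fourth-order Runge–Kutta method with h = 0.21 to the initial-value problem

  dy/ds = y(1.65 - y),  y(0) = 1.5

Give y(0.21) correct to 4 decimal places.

RK4: k1 = f(s_n, y_n); k2 = f(s_n + h/2, y_n + (h/2)·k1); k3 = f(s_n + h/2, y_n + (h/2)·k2); k4 = f(s_n + h, y_n + h·k3); y_{n+1} = y_n + (h/6)·(k1 + 2k2 + 2k3 + k4).
s=0.000000, y=1.500000:
  k1 = f(0.000000, 1.500000) = 0.225000
  k2 = f(0.105000, 1.523625) = 0.192548
  k3 = f(0.105000, 1.520218) = 0.197298
  k4 = f(0.210000, 1.541432) = 0.167349
  y ← 1.500000 + (0.21/6)·(k1 + 2k2 + 2k3 + k4) = 1.541021
y(0.21) ≈ 1.5410

1.5410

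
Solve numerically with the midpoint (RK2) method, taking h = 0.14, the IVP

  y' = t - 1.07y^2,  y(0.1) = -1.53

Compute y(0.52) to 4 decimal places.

-4.0077

Midpoint: k1 = f(t_n, y_n); k2 = f(t_n + h/2, y_n + (h/2)·k1); y_{n+1} = y_n + h·k2.
t=0.100000, y=-1.530000:
  k1 = f(0.100000, -1.530000) = -2.404763
  k2 = f(0.170000, -1.698333) = -2.916240
  y ← -1.530000 + 0.14·(-2.916240) = -1.938274
t=0.240000, y=-1.938274:
  k1 = f(0.240000, -1.938274) = -3.779888
  k2 = f(0.310000, -2.202866) = -4.882301
  y ← -1.938274 + 0.14·(-4.882301) = -2.621796
t=0.380000, y=-2.621796:
  k1 = f(0.380000, -2.621796) = -6.974979
  k2 = f(0.450000, -3.110044) = -9.899441
  y ← -2.621796 + 0.14·(-9.899441) = -4.007717
y(0.52) ≈ -4.0077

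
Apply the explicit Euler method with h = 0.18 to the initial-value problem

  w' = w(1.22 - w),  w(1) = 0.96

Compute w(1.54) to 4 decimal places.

1.0769

Euler: w_{n+1} = w_n + h·f(x_n, w_n).
x=1.000000, w=0.960000: f=0.249600 → w ← 0.960000 + 0.18·0.249600 = 1.004928
x=1.180000, w=1.004928: f=0.216132 → w ← 1.004928 + 0.18·0.216132 = 1.043832
x=1.360000, w=1.043832: f=0.183890 → w ← 1.043832 + 0.18·0.183890 = 1.076932
w(1.54) ≈ 1.0769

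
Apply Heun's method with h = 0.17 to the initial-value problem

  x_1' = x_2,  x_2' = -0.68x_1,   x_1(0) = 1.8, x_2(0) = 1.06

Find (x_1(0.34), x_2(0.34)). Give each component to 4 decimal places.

Heun on (x_1,x_2): k1 = f(x_n, state_n); k2 = f(x_n + h, state_n + h·k1); state_{n+1} = state_n + (h/2)·(k1 + k2).
0.000000: (1.800000, 1.060000)
  k1 = (1.060000, -1.224000)
  predictor → (1.980200, 0.851920)
  k2 = (0.851920, -1.346536)
  → (1.962513, 0.841504)
0.170000: (1.962513, 0.841504)
  k1 = (0.841504, -1.334509)
  predictor → (2.105569, 0.614638)
  k2 = (0.614638, -1.431787)
  → (2.086285, 0.606369)
(x_1(0.34), x_2(0.34)) ≈ (2.0863, 0.6064)

2.0863, 0.6064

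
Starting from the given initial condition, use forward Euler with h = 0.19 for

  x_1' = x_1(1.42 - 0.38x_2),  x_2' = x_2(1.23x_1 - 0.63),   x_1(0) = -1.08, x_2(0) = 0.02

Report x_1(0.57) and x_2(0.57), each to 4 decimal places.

-2.2062, 0.0033

Euler on (x_1,x_2): x_1_{n+1} = x_1_n + h·x_1', x_2_{n+1} = x_2_n + h·x_2'.
0.000000: (-1.080000, 0.020000); f=(-1.525392, -0.039168) → (-1.369824, 0.012558)
0.190000: (-1.369824, 0.012558); f=(-1.938614, -0.029070) → (-1.738161, 0.007035)
0.380000: (-1.738161, 0.007035); f=(-2.463542, -0.019472) → (-2.206234, 0.003335)
(x_1(0.57), x_2(0.57)) ≈ (-2.2062, 0.0033)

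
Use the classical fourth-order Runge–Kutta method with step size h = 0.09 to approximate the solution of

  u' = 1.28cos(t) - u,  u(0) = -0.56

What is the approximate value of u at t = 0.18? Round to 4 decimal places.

RK4: k1 = f(t_n, u_n); k2 = f(t_n + h/2, u_n + (h/2)·k1); k3 = f(t_n + h/2, u_n + (h/2)·k2); k4 = f(t_n + h, u_n + h·k3); u_{n+1} = u_n + (h/6)·(k1 + 2k2 + 2k3 + k4).
t=0.000000, u=-0.560000:
  k1 = f(0.000000, -0.560000) = 1.840000
  k2 = f(0.045000, -0.477200) = 1.755904
  k3 = f(0.045000, -0.480984) = 1.759689
  k4 = f(0.090000, -0.401628) = 1.676448
  u ← -0.560000 + (0.09/6)·(k1 + 2k2 + 2k3 + k4) = -0.401786
t=0.090000, u=-0.401786:
  k1 = f(0.090000, -0.401786) = 1.676605
  k2 = f(0.135000, -0.326338) = 1.594692
  k3 = f(0.135000, -0.330024) = 1.598378
  k4 = f(0.180000, -0.257931) = 1.517251
  u ← -0.401786 + (0.09/6)·(k1 + 2k2 + 2k3 + k4) = -0.258086
u(0.18) ≈ -0.2581

-0.2581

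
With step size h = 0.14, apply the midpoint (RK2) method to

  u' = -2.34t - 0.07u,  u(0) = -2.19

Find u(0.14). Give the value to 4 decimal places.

-2.1916

Midpoint: k1 = f(t_n, u_n); k2 = f(t_n + h/2, u_n + (h/2)·k1); u_{n+1} = u_n + h·k2.
t=0.000000, u=-2.190000:
  k1 = f(0.000000, -2.190000) = 0.153300
  k2 = f(0.070000, -2.179269) = -0.011251
  u ← -2.190000 + 0.14·(-0.011251) = -2.191575
u(0.14) ≈ -2.1916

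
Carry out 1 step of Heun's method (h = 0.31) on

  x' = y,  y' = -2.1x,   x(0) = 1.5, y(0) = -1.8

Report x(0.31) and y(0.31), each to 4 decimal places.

0.7906, -2.5949

Heun on (x,y): k1 = f(t_n, state_n); k2 = f(t_n + h, state_n + h·k1); state_{n+1} = state_n + (h/2)·(k1 + k2).
0.000000: (1.500000, -1.800000)
  k1 = (-1.800000, -3.150000)
  predictor → (0.942000, -2.776500)
  k2 = (-2.776500, -1.978200)
  → (0.790642, -2.594871)
(x(0.31), y(0.31)) ≈ (0.7906, -2.5949)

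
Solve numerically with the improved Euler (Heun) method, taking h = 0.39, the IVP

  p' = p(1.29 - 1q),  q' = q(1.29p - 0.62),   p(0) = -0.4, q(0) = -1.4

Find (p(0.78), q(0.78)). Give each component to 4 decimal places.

-1.8429, -0.4047

Heun on (p,q): k1 = f(t_n, state_n); k2 = f(t_n + h, state_n + h·k1); state_{n+1} = state_n + (h/2)·(k1 + k2).
0.000000: (-0.400000, -1.400000)
  k1 = (-1.076000, 1.590400)
  predictor → (-0.819640, -0.779744)
  k2 = (-1.696445, 1.307892)
  → (-0.940627, -0.834833)
0.390000: (-0.940627, -0.834833)
  k1 = (-1.998675, 1.530590)
  predictor → (-1.720110, -0.237903)
  k2 = (-2.628161, 0.675393)
  → (-1.842860, -0.404666)
(p(0.78), q(0.78)) ≈ (-1.8429, -0.4047)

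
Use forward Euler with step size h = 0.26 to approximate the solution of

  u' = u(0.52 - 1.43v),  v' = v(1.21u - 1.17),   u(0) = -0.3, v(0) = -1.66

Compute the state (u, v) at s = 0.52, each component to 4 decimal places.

-0.7919, -0.5295

Euler on (u,v): u_{n+1} = u_n + h·u', v_{n+1} = v_n + h·v'.
0.000000: (-0.300000, -1.660000); f=(-0.868140, 2.544780) → (-0.525716, -0.998357)
0.260000: (-0.525716, -0.998357); f=(-1.023912, 1.803150) → (-0.791934, -0.529538)
(u(0.52), v(0.52)) ≈ (-0.7919, -0.5295)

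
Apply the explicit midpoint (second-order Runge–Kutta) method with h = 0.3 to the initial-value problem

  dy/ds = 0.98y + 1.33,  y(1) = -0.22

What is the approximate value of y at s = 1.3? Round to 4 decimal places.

0.1635

Midpoint: k1 = f(s_n, y_n); k2 = f(s_n + h/2, y_n + (h/2)·k1); y_{n+1} = y_n + h·k2.
s=1.000000, y=-0.220000:
  k1 = f(1.000000, -0.220000) = 1.114400
  k2 = f(1.150000, -0.052840) = 1.278217
  y ← -0.220000 + 0.3·1.278217 = 0.163465
y(1.3) ≈ 0.1635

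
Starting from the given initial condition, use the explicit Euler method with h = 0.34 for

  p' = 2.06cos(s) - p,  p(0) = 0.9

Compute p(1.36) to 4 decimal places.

Euler: p_{n+1} = p_n + h·f(s_n, p_n).
s=0.000000, p=0.900000: f=1.160000 → p ← 0.900000 + 0.34·1.160000 = 1.294400
s=0.340000, p=1.294400: f=0.647675 → p ← 1.294400 + 0.34·0.647675 = 1.514609
s=0.680000, p=1.514609: f=0.087190 → p ← 1.514609 + 0.34·0.087190 = 1.544254
s=1.020000, p=1.544254: f=-0.466120 → p ← 1.544254 + 0.34·(-0.466120) = 1.385773
p(1.36) ≈ 1.3858

1.3858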